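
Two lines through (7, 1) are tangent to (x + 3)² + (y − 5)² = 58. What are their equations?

3x − 7y = 14 and 7x + 3y = 52

Write the tangent as mx − y + (1 − m·(7)) = 0 and set its distance from the centre to √58:
[m·(−10) − (4)]² = 58(m² + 1)
21m² + 40m − 21 = 0, so m = 3/7 or m = −7/3.
Through (7, 1) these give 3x − 7y = 14 and 7x + 3y = 52.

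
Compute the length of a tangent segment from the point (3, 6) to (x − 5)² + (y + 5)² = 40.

The centre is (5, −5) and r = 2√10. The square of the distance from P to the centre is 4 + 121 = 125.
Power of the point: PT² = |PO|² − r² = 85, so PT = √85.

√85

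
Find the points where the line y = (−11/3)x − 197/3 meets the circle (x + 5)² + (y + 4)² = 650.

Substitute y = (−197 − 11x)/3:
130x² + 4160x + 28600 = 0  ⟹  x² + 32x + 220 = 0
x = −10 or x = −22, giving (−10, −29) and (−22, 15).

(−22, 15) and (−10, −29)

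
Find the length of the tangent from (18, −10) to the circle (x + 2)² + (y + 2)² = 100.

With centre O = (−2, −2), |OP|² = 464 and r² = 100.
By the tangent–radius right angle, tangent length = √(|PO|² − r²) = √364 = 2√91.

2√91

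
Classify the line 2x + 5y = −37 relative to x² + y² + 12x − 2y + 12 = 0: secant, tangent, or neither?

Substituting the line into the circle gives 29x² + 468x + 2039 = 0.
Discriminant = (468)² − 4·29·(2039) = −17500 < 0.
No real roots: the line does not meet the circle.

neither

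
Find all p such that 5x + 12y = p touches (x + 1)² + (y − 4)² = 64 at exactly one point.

p = −61 or p = 147

The line touches the circle iff its distance from (−1, 4) is 8:
|5·(−1) + 12·4 − p| / √169 = 8
|p − (43)| = 8·13, so p = 147 or p = −61.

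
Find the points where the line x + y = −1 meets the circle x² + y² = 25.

(−4, 3) and (3, −4)

Express y = −x − 1 and substitute into the circle:
2x² + 2x − 24 = 0  ⟹  x² + x − 12 = 0
x = 3 or x = −4, giving (3, −4) and (−4, 3).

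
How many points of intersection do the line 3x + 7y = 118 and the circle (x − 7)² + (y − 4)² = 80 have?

0

Centre (7, 4), r² = 80. Distance² from centre to line = (−69)²/58 = 4761/58.
Since d² > r², the line lies outside the circle.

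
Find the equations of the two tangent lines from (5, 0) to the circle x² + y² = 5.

Let a tangent through (5, 0) have slope m. Its distance from (0, 0) must equal √5:
(−5m − (0))² = 5(m² + 1)
4m² − 1 = 0, so m = −1/2 or m = 1/2.
With m = −1/2: x + 2y = 5. With m = 1/2: x − 2y = 5.

x + 2y = 5 and x − 2y = 5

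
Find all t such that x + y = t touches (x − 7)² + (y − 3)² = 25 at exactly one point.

t = 10 ± 5√2

The line touches the circle iff its distance from (7, 3) is 5:
|1·7 + 1·3 − t| / √2 = 5
|t − (10)| = 5√2.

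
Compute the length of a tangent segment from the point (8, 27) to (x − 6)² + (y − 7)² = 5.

√399

Centre (6, 7), r² = 5. |PO|² = (2)² + (20)² = 404.
By the tangent–radius right angle, tangent length = √(|PO|² − r²) = √399.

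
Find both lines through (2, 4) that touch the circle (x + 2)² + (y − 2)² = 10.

Let a tangent through (2, 4) have slope m. Its distance from (−2, 2) must equal √10:
(−4m − (−2))² = 10(m² + 1)
3m² − 8m − 3 = 0, so m = −1/3 or m = 3.
With m = −1/3: x + 3y = 14. With m = 3: 3x − y = 2.

x + 3y = 14 and 3x − y = 2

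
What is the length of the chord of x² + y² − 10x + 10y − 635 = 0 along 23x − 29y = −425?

Centre (5, −5), r² = 685. Perpendicular distance d from centre to line = |685| / √1370 = 685/√1370.
Chord = 2√(r² − d²) = 2·√(685/2) = √1370.

√1370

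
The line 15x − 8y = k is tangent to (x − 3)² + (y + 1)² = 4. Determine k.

Tangency holds when the distance from the centre (3, −1) to the line equals the radius 2:
|15·3 − 8·(−1) − k| / √289 = 2
|k − (53)| = 2·17, so k = 87 or k = 19.

k = 19 or k = 87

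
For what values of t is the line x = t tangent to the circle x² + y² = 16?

Tangency holds when the distance from the centre (0, 0) to the line equals the radius 4:
|1·0 + 0·0 − t| / √1 = 4
|t| = 4, so t = 4 or t = −4.

t = −4 or t = 4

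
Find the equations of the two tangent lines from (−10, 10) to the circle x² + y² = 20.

2x + y = −10 and x + 2y = 10

Write the tangent as mx − y + (10 − m·(−10)) = 0 and set its distance from the centre to 2√5:
(10m − (−10))² = 20(m² + 1)
2m² + 5m + 2 = 0, so m = −2 or m = −1/2.
Through (−10, 10) these give 2x + y = −10 and x + 2y = 10.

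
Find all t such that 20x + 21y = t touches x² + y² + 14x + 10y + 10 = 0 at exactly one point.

t = −477 or t = −13

For a tangent, require d(centre, line) = r = 8.
|20·(−7) + 21·(−5) − t| / √841 = 8
|t − (−245)| = 8·29, so t = −13 or t = −477.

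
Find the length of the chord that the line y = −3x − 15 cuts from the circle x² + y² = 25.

Substitute y = −3x − 15:
10x² + 90x + 200 = 0  ⟹  x² + 9x + 20 = 0
x = −4 or x = −5, giving (−4, −3) and (−5, 0).
|(−4, −3) − (−5, 0)| = √((1)² + (−3)²) = √10.

√10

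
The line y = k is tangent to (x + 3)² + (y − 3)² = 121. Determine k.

For a tangent, require d(centre, line) = r = 11.
|0·(−3) + 1·3 − k| / √1 = 11
|k − (3)| = 11, so k = 14 or k = −8.

k = −8 or k = 14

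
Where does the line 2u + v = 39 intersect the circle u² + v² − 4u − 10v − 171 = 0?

Substitute v = −2u + 39:
5u² − 140u + 960 = 0  ⟹  u² − 28u + 192 = 0
u = 16 or u = 12, giving (16, 7) and (12, 15).

(12, 15) and (16, 7)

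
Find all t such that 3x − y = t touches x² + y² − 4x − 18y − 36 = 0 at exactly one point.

t = −3 ± 11√10

Tangency holds when the distance from the centre (2, 9) to the line equals the radius 11:
|3·2 − 1·9 − t| / √10 = 11
|t − (−3)| = 11√10.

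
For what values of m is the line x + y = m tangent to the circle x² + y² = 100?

For a tangent, require d(centre, line) = r = 10.
|1·0 + 1·0 − m| / √2 = 10
|m| = 10√2.

m = ±10√2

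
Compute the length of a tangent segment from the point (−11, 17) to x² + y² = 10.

20

The centre is (0, 0) and r = √10. The square of the distance from P to the centre is 121 + 289 = 410.
By the tangent–radius right angle, tangent length = √(|PO|² − r²) = √400 = 20.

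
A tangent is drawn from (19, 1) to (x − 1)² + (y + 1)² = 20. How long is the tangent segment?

Centre (1, −1), r² = 20. |PO|² = (18)² + (2)² = 328.
The tangent meets the radius at right angles, so tangent² = |PO|² − r² = 328 − 20 = 308.

2√77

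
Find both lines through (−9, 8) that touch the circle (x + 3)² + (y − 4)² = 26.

5x + y = −37 and x − 5y = −49

Let a tangent through (−9, 8) have slope m. Its distance from (−3, 4) must equal √26:
(6m − (−4))² = 26(m² + 1)
5m² + 24m − 5 = 0, so m = −5 or m = 1/5.
With m = −5: 5x + y = −37. With m = 1/5: x − 5y = −49.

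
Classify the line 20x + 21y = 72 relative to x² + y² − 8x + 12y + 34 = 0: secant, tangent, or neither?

Centre (4, −6), r² = 18. Distance² from centre to line = (−118)²/841 = 13924/841.
Since d² < r², the line cuts the circle twice.

secant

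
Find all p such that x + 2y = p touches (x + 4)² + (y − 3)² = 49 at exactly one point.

p = 2 ± 7√5

Tangency holds when the distance from the centre (−4, 3) to the line equals the radius 7:
|1·(−4) + 2·3 − p| / √5 = 7
|p − (2)| = 7√5.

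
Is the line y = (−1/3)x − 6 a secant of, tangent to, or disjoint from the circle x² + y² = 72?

Substituting the line into the circle gives 10x² + 36x − 324 = 0.
Δ = 1296 − (−12960) = 14256.
Two real roots: the line is a secant.

secant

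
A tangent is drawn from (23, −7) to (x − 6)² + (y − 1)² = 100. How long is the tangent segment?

The centre is (6, 1) and r = 10. The square of the distance from P to the centre is 289 + 64 = 353.
Power of the point: PT² = |PO|² − r² = 253, so PT = √253.

√253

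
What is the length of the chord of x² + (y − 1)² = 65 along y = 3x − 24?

The distance from (0, 1) to the line is 25/√10, and r² = 65.
Chord = 2√(r² − d²) = 2·√(5/2) = √10.

√10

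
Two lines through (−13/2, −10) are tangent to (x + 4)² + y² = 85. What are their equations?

Let a tangent through (−13/2, −10) have slope m. Its distance from (−4, 0) must equal √85:
[m·(5/2) − (10)]² = 85(m² + 1)
63m² + 40m − 12 = 0, so m = −6/7 or m = 2/9.
Through (−13/2, −10) these give 6x + 7y = −109 and 2x − 9y = 77.

6x + 7y = −109 and 2x − 9y = 77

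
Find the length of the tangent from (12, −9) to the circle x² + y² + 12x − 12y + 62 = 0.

The centre is (−6, 6) and r = √10. The square of the distance from P to the centre is 324 + 225 = 549.
The tangent meets the radius at right angles, so tangent² = |PO|² − r² = 549 − 10 = 539.

7√11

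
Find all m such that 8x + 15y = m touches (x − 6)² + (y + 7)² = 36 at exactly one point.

Tangency holds when the distance from the centre (6, −7) to the line equals the radius 6:
|8·6 + 15·(−7) − m| / √289 = 6
|m − (−57)| = 6·17, so m = 45 or m = −159.

m = −159 or m = 45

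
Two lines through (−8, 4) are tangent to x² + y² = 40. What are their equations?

Write the tangent as mx − y + (4 − m·(−8)) = 0 and set its distance from the centre to 2√10:
[m·(8) − (−4)]² = 40(m² + 1)
3m² + 8m − 3 = 0, so m = −3 or m = 1/3.
With m = −3: 3x + y = −20. With m = 1/3: x − 3y = −20.

3x + y = −20 and x − 3y = −20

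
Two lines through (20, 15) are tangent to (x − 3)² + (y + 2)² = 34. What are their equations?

3x − 5y = −15 and 5x − 3y = 55

Write the tangent as mx − y + (15 − m·(20)) = 0 and set its distance from the centre to √34:
[m·(−17) − (−17)]² = 34(m² + 1)
15m² − 34m + 15 = 0, so m = 3/5 or m = 5/3.
Through (20, 15) these give 3x − 5y = −15 and 5x − 3y = 55.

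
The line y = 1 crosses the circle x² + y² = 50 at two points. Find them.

(−7, 1) and (7, 1)

Express y = 1 and substitute into the circle:
x² − 49 = 0
x = 7 or x = −7, giving (7, 1) and (−7, 1).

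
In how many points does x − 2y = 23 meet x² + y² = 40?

0

Substituting the line into the circle gives 5x² − 46x + 369 = 0.
Discriminant = (−46)² − 4·5·(369) = −5264 < 0.
No real roots: the line does not meet the circle.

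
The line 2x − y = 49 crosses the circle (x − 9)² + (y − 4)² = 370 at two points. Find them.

From the line, y = 2x − 49. Substituting:
5x² − 230x + 2520 = 0  ⟹  x² − 46x + 504 = 0
x = 28 or x = 18, giving (28, 7) and (18, −13).

(18, −13) and (28, 7)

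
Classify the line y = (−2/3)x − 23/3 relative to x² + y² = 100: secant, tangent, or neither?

d² = (2·0 + 3·0 − (−23))²/13 = 529/13; r² = 100.
Since d² < r², the line cuts the circle twice.

secant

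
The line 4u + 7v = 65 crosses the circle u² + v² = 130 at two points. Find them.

Substitute v = (65 − 4u)/7:
65u² − 520u − 2145 = 0  ⟹  u² − 8u − 33 = 0
u = 11 or u = −3, giving (11, 3) and (−3, 11).

(−3, 11) and (11, 3)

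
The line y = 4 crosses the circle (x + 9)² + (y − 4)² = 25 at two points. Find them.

Substitute y = 4:
x² + 18x + 56 = 0
x = −4 or x = −14, giving (−4, 4) and (−14, 4).

(−14, 4) and (−4, 4)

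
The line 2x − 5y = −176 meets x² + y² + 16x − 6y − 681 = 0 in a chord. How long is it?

Express y = (176 + 2x)/5 and substitute into the circle:
29x² + 1044x + 8671 = 0  ⟹  x² + 36x + 299 = 0
x = −13 or x = −23, giving (−13, 30) and (−23, 26).
|(−13, 30) − (−23, 26)| = √((10)² + (4)²) = 2√29.

2√29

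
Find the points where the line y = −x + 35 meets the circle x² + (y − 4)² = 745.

Express y = −x + 35 and substitute into the circle:
2x² − 62x + 216 = 0  ⟹  x² − 31x + 108 = 0
x = 27 or x = 4, giving (27, 8) and (4, 31).

(4, 31) and (27, 8)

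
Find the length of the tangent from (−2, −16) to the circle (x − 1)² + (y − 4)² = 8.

√401

With centre O = (1, 4), |OP|² = 409 and r² = 8.
The tangent meets the radius at right angles, so tangent² = |PO|² − r² = 409 − 8 = 401.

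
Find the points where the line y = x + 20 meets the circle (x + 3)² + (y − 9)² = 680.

From the line, y = x + 20. Substituting:
2x² + 28x − 550 = 0  ⟹  x² + 14x − 275 = 0
x = 11 or x = −25, giving (11, 31) and (−25, −5).

(−25, −5) and (11, 31)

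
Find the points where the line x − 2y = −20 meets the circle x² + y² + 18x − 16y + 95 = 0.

From the line, y = (20 + x)/2. Substituting:
5x² + 80x + 140 = 0  ⟹  x² + 16x + 28 = 0
x = −2 or x = −14, giving (−2, 9) and (−14, 3).

(−14, 3) and (−2, 9)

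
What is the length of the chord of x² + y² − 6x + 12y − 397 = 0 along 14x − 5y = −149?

2√221

The distance from (3, −6) to the line is 221/√221, and r² = 442.
Half the chord is √(r² − d²) = √(221), so the full chord is 2√221.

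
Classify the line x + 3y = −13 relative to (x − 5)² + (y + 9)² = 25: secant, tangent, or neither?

secant

Centre (5, −9), r² = 25. Distance² from centre to line = (−9)²/10 = 81/10.
Since d² < r², the line cuts the circle twice.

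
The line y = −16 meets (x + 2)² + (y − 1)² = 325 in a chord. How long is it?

The distance from (−2, 1) to the line is 17, and r² = 325.
Chord = 2√(r² − d²) = 2·√(36) = 12.

12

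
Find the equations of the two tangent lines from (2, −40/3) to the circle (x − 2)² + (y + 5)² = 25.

4x + 3y = −32 and 4x − 3y = 48

Let a tangent through (2, −40/3) have slope m. Its distance from (2, −5) must equal 5:
(0m − (25/3))² = 25(m² + 1)
9m² − 16 = 0, so m = −4/3 or m = 4/3.
With m = −4/3: 4x + 3y = −32. With m = 4/3: 4x − 3y = 48.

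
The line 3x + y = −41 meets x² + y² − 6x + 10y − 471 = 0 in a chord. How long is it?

From the line, y = −3x − 41. Substituting:
10x² + 210x + 800 = 0  ⟹  x² + 21x + 80 = 0
x = −5 or x = −16, giving (−5, −26) and (−16, 7).
|(−5, −26) − (−16, 7)| = √((11)² + (−33)²) = 11√10.

11√10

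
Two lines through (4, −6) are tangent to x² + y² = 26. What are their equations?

Let a tangent through (4, −6) have slope m. Its distance from (0, 0) must equal √26:
[m·(−4) − (6)]² = 26(m² + 1)
5m² − 24m − 5 = 0, so m = −1/5 or m = 5.
Through (4, −6) these give x + 5y = −26 and 5x − y = 26.

x + 5y = −26 and 5x − y = 26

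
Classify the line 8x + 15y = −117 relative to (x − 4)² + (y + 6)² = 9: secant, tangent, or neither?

d² = (8·4 + 15·(−6) − (−117))²/289 = 3481/289; r² = 9.
Since d² > r², the line lies outside the circle.

neither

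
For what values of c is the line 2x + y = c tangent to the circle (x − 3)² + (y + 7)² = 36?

c = −1 ± 6√5

The line touches the circle iff its distance from (3, −7) is 6:
|2·3 + 1·(−7) − c| / √5 = 6
|c − (−1)| = 6√5.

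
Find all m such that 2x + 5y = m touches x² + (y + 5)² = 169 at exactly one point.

m = −25 ± 13√29

For a tangent, require d(centre, line) = r = 13.
|2·0 + 5·(−5) − m| / √29 = 13
|m − (−25)| = 13√29.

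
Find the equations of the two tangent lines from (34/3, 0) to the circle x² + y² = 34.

3x − 5y = 34 and 3x + 5y = 34

Let a tangent through (34/3, 0) have slope m. Its distance from (0, 0) must equal √34:
[m·(−34/3) − (0)]² = 34(m² + 1)
25m² − 9 = 0, so m = 3/5 or m = −3/5.
With m = 3/5: 3x − 5y = 34. With m = −3/5: 3x + 5y = 34.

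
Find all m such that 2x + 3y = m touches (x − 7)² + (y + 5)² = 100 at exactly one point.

For a tangent, require d(centre, line) = r = 10.
|2·7 + 3·(−5) − m| / √13 = 10
|m − (−1)| = 10√13.

m = −1 ± 10√13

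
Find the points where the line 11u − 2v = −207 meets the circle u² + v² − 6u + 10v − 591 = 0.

Substitute v = (207 + 11u)/2:
125u² + 4750u + 44625 = 0  ⟹  u² + 38u + 357 = 0
u = −17 or u = −21, giving (−17, 10) and (−21, −12).

(−21, −12) and (−17, 10)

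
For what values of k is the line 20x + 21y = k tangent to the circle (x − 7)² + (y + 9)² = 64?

Tangency holds when the distance from the centre (7, −9) to the line equals the radius 8:
|20·7 + 21·(−9) − k| / √841 = 8
|k − (−49)| = 8·29, so k = 183 or k = −281.

k = −281 or k = 183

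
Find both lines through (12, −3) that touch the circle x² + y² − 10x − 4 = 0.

Let a tangent through (12, −3) have slope m. Its distance from (5, 0) must equal √29:
(−7m − (3))² = 29(m² + 1)
10m² + 21m − 10 = 0, so m = −5/2 or m = 2/5.
With m = −5/2: 5x + 2y = 54. With m = 2/5: 2x − 5y = 39.

5x + 2y = 54 and 2x − 5y = 39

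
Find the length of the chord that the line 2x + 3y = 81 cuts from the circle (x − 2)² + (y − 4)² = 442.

6√13

Substitute y = (81 − 2x)/3:
13x² − 312x + 819 = 0  ⟹  x² − 24x + 63 = 0
x = 21 or x = 3, giving (21, 13) and (3, 25).
Chord length = distance between (21, 13) and (3, 25) = √468 = 6√13.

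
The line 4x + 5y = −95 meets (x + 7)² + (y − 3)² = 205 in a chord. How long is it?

The distance from (−7, 3) to the line is 82/√41, and r² = 205.
Half the chord is √(r² − d²) = √(41), so the full chord is 2√41.

2√41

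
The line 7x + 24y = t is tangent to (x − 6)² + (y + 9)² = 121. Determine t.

The line touches the circle iff its distance from (6, −9) is 11:
|7·6 + 24·(−9) − t| / √625 = 11
|t − (−174)| = 11·25, so t = 101 or t = −449.

t = −449 or t = 101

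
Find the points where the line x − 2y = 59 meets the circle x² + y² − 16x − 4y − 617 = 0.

From the line, y = (−59 + x)/2. Substituting:
5x² − 190x + 1485 = 0  ⟹  x² − 38x + 297 = 0
x = 27 or x = 11, giving (27, −16) and (11, −24).

(11, −24) and (27, −16)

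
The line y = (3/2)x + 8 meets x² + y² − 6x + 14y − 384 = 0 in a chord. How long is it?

10√13

The distance from (3, −7) to the line is 39/√13, and r² = 442.
Chord = 2√(r² − d²) = 2·√(325) = 10√13.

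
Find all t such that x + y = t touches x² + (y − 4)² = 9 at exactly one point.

Tangency holds when the distance from the centre (0, 4) to the line equals the radius 3:
|1·0 + 1·4 − t| / √2 = 3
|t − (4)| = 3√2.

t = 4 ± 3√2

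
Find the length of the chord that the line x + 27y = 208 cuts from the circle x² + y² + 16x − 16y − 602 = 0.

2√730

Centre (−8, 8), r² = 730. Perpendicular distance d from centre to line = |0| / √730 = 0/√730.
Half the chord is √(r² − d²) = √(730), so the full chord is 2√730.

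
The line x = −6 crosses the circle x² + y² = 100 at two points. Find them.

(−6, −8) and (−6, 8)

The line gives x = −6. Substituting into the circle:
y² − 64 = 0
y = 8 or y = −8, giving (−6, 8) and (−6, −8).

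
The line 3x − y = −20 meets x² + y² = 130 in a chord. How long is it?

Centre (0, 0), r² = 130. Perpendicular distance d from centre to line = |20| / √10 = 20/√10.
Chord = 2√(r² − d²) = 2·√(90) = 6√10.

6√10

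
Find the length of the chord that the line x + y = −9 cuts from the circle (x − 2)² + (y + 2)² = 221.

19√2

From the line, y = −x − 9. Substituting:
2x² + 10x − 168 = 0  ⟹  x² + 5x − 84 = 0
x = 7 or x = −12, giving (7, −16) and (−12, 3).
|(7, −16) − (−12, 3)| = √((19)² + (−19)²) = 19√2.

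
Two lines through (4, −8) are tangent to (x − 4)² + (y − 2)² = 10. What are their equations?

A line y − (−8) = m(x − (4)) is tangent when its distance from (4, 2) is √10:
(0m − (10))² = 10(m² + 1)
m² − 9 = 0, so m = 3 or m = −3.
Through (4, −8) these give 3x − y = 20 and 3x + y = 4.

3x − y = 20 and 3x + y = 4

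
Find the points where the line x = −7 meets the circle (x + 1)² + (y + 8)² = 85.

The line gives x = −7. Substituting into the circle:
y² + 16y + 15 = 0
y = −1 or y = −15, giving (−7, −1) and (−7, −15).

(−7, −15) and (−7, −1)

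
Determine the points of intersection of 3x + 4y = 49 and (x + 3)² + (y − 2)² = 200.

Express y = (49 − 3x)/4 and substitute into the circle:
25x² − 150x − 1375 = 0  ⟹  x² − 6x − 55 = 0
x = 11 or x = −5, giving (11, 4) and (−5, 16).

(−5, 16) and (11, 4)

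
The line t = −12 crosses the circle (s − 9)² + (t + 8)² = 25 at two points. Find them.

Substitute t = −12:
s² − 18s + 72 = 0
s = 12 or s = 6, giving (12, −12) and (6, −12).

(6, −12) and (12, −12)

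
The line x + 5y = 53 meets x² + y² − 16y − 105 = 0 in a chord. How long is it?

5√26

Substitute y = (53 − x)/5:
26x² − 26x − 4056 = 0  ⟹  x² − x − 156 = 0
x = 13 or x = −12, giving (13, 8) and (−12, 13).
|(13, 8) − (−12, 13)| = √((25)² + (−5)²) = 5√26.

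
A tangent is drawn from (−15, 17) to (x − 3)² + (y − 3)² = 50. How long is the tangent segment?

√470

With centre O = (3, 3), |OP|² = 520 and r² = 50.
Power of the point: PT² = |PO|² − r² = 470, so PT = √470.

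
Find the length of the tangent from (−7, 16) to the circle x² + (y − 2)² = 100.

√145

Centre (0, 2), r² = 100. |PO|² = (−7)² + (14)² = 245.
The tangent meets the radius at right angles, so tangent² = |PO|² − r² = 245 − 100 = 145.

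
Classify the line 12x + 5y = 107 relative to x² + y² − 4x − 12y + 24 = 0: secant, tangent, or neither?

Substituting the line into the circle gives 169x² − 1948x + 5629 = 0.
Δ = 3794704 − 3805204 = −10500.
No real roots: the line does not meet the circle.

neither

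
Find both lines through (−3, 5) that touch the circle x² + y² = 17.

4x − y = −17 and x + 4y = 17

Let a tangent through (−3, 5) have slope m. Its distance from (0, 0) must equal √17:
(3m − (−5))² = 17(m² + 1)
4m² − 15m − 4 = 0, so m = 4 or m = −1/4.
Through (−3, 5) these give 4x − y = −17 and x + 4y = 17.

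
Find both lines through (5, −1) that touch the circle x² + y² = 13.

Let a tangent through (5, −1) have slope m. Its distance from (0, 0) must equal √13:
(−5m − (1))² = 13(m² + 1)
6m² + 5m − 6 = 0, so m = −3/2 or m = 2/3.
With m = −3/2: 3x + 2y = 13. With m = 2/3: 2x − 3y = 13.

3x + 2y = 13 and 2x − 3y = 13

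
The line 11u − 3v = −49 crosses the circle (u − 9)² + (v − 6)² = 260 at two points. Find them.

(−5, −2) and (1, 20)

From the line, v = (49 + 11u)/3. Substituting:
130u² + 520u − 650 = 0  ⟹  u² + 4u − 5 = 0
u = 1 or u = −5, giving (1, 20) and (−5, −2).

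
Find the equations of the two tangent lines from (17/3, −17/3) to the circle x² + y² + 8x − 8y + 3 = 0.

2x + 5y = −17 and 5x + 2y = 17

A line y − (−17/3) = m(x − (17/3)) is tangent when its distance from (−4, 4) is √29:
(−29/3m − (29/3))² = 29(m² + 1)
10m² + 29m + 10 = 0, so m = −2/5 or m = −5/2.
With m = −2/5: 2x + 5y = −17. With m = −5/2: 5x + 2y = 17.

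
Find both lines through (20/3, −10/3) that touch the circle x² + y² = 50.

A line y − (−10/3) = m(x − (20/3)) is tangent when its distance from (0, 0) is 5√2:
(−20/3m − (10/3))² = 50(m² + 1)
m² − 8m + 7 = 0, so m = 7 or m = 1.
Through (20/3, −10/3) these give 7x − y = 50 and x − y = 10.

7x − y = 50 and x − y = 10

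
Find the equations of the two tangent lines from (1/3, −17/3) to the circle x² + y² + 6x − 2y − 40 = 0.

x − y = 6 and x − 7y = 40

Write the tangent as mx − y + (−17/3 − m·(1/3)) = 0 and set its distance from the centre to 5√2:
[m·(−10/3) − (20/3)]² = 50(m² + 1)
7m² − 8m + 1 = 0, so m = 1 or m = 1/7.
With m = 1: x − y = 6. With m = 1/7: x − 7y = 40.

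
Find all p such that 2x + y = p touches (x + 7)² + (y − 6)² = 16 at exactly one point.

Tangency holds when the distance from the centre (−7, 6) to the line equals the radius 4:
|2·(−7) + 1·6 − p| / √5 = 4
|p − (−8)| = 4√5.

p = −8 ± 4√5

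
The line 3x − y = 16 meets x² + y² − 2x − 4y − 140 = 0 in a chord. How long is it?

Substitute y = 3x − 16:
10x² − 110x + 180 = 0  ⟹  x² − 11x + 18 = 0
x = 9 or x = 2, giving (9, 11) and (2, −10).
Chord length = distance between (9, 11) and (2, −10) = √490 = 7√10.

7√10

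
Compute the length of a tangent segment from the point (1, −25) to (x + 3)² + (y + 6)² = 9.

Centre (−3, −6), r² = 9. |PO|² = (4)² + (−19)² = 377.
Power of the point: PT² = |PO|² − r² = 368, so PT = 4√23.

4√23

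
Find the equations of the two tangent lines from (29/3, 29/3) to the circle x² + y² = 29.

Write the tangent as mx − y + (29/3 − m·(29/3)) = 0 and set its distance from the centre to √29:
(−29/3m − (−29/3))² = 29(m² + 1)
10m² − 29m + 10 = 0, so m = 2/5 or m = 5/2.
Through (29/3, 29/3) these give 2x − 5y = −29 and 5x − 2y = 29.

2x − 5y = −29 and 5x − 2y = 29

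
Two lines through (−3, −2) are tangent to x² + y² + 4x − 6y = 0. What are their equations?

A line y − (−2) = m(x − (−3)) is tangent when its distance from (−2, 3) is √13:
(1m − (5))² = 13(m² + 1)
6m² + 5m − 6 = 0, so m = −3/2 or m = 2/3.
Through (−3, −2) these give 3x + 2y = −13 and 2x − 3y = 0.

3x + 2y = −13 and 2x − 3y = 0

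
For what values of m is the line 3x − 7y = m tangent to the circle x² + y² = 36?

m = ±6√58

For a tangent, require d(centre, line) = r = 6.
|3·0 − 7·0 − m| / √58 = 6
|m| = 6√58.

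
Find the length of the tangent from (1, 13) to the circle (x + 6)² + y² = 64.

The centre is (−6, 0) and r = 8. The square of the distance from P to the centre is 49 + 169 = 218.
The tangent meets the radius at right angles, so tangent² = |PO|² − r² = 218 − 64 = 154.

√154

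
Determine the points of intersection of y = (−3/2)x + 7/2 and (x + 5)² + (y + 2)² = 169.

Express y = (7 − 3x)/2 and substitute into the circle:
13x² − 26x − 455 = 0  ⟹  x² − 2x − 35 = 0
x = 7 or x = −5, giving (7, −7) and (−5, 11).

(−5, 11) and (7, −7)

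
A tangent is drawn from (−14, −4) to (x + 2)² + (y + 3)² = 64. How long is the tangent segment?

9

The centre is (−2, −3) and r = 8. The square of the distance from P to the centre is 144 + 1 = 145.
Power of the point: PT² = |PO|² − r² = 81, so PT = 9.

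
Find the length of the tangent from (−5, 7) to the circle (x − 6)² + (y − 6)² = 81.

√41

Centre (6, 6), r² = 81. |PO|² = (−11)² + (1)² = 122.
By the tangent–radius right angle, tangent length = √(|PO|² − r²) = √41.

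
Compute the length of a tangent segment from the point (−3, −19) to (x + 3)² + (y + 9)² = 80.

2√5

Centre (−3, −9), r² = 80. |PO|² = (0)² + (−10)² = 100.
The tangent meets the radius at right angles, so tangent² = |PO|² − r² = 100 − 80 = 20.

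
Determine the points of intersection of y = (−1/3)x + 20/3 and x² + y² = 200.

(−10, 10) and (14, 2)

Substitute y = (20 − x)/3:
10x² − 40x − 1400 = 0  ⟹  x² − 4x − 140 = 0
x = 14 or x = −10, giving (14, 2) and (−10, 10).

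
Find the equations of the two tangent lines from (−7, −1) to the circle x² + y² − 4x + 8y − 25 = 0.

Let a tangent through (−7, −1) have slope m. Its distance from (2, −4) must equal 3√5:
(9m − (−3))² = 45(m² + 1)
2m² + 3m − 2 = 0, so m = 1/2 or m = −2.
Through (−7, −1) these give x − 2y = −5 and 2x + y = −15.

x − 2y = −5 and 2x + y = −15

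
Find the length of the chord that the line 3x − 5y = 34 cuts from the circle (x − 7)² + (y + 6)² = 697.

9√34

Centre (7, −6), r² = 697. Perpendicular distance d from centre to line = |17| / √34 = 17/√34.
Chord = 2√(r² − d²) = 2·√(1377/2) = 9√34.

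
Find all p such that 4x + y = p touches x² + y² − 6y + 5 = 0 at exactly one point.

Tangency holds when the distance from the centre (0, 3) to the line equals the radius 2:
|4·0 + 1·3 − p| / √17 = 2
|p − (3)| = 2√17.

p = 3 ± 2√17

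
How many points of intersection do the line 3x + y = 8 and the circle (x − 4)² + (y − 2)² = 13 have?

2

Centre (4, 2), r² = 13. Distance² from centre to line = (6)²/10 = 18/5.
Since d² < r², the line cuts the circle twice.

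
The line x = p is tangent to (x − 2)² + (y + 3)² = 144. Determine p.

The line touches the circle iff its distance from (2, −3) is 12:
|1·2 + 0·(−3) − p| / √1 = 12
|p − (2)| = 12, so p = 14 or p = −10.

p = −10 or p = 14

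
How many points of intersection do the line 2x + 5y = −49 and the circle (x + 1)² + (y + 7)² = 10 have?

d² = (2·(−1) + 5·(−7) − (−49))²/29 = 144/29; r² = 10.
Since d² < r², the line cuts the circle twice.

2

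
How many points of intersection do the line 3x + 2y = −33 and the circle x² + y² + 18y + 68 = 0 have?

d² = (3·0 + 2·(−9) − (−33))²/13 = 225/13; r² = 13.
Since d² > r², the line lies outside the circle.

0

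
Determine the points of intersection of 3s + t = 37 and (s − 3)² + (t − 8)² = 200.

Express t = −3s + 37 and substitute into the circle:
10s² − 180s + 650 = 0  ⟹  s² − 18s + 65 = 0
s = 13 or s = 5, giving (13, −2) and (5, 22).

(5, 22) and (13, −2)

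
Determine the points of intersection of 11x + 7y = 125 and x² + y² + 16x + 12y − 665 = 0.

(−2, 21) and (19, −12)

Substitute y = (125 − 11x)/7:
170x² − 2890x − 6460 = 0  ⟹  x² − 17x − 38 = 0
x = 19 or x = −2, giving (19, −12) and (−2, 21).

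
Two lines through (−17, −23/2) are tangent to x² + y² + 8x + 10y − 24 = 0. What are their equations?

7x − 4y = −73 and x + 8y = −109

A line y − (−23/2) = m(x − (−17)) is tangent when its distance from (−4, −5) is √65:
(13m − (13/2))² = 65(m² + 1)
32m² − 52m − 7 = 0, so m = 7/4 or m = −1/8.
Through (−17, −23/2) these give 7x − 4y = −73 and x + 8y = −109.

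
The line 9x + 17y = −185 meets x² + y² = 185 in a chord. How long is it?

√370

From the line, y = (−185 − 9x)/17. Substituting:
370x² + 3330x − 19240 = 0  ⟹  x² + 9x − 52 = 0
x = 4 or x = −13, giving (4, −13) and (−13, −4).
Chord length = distance between (4, −13) and (−13, −4) = √370 = √370.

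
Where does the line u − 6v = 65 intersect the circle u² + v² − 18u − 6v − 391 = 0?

From the line, v = (−65 + u)/6. Substituting:
37u² − 814u − 7511 = 0  ⟹  u² − 22u − 203 = 0
u = 29 or u = −7, giving (29, −6) and (−7, −12).

(−7, −12) and (29, −6)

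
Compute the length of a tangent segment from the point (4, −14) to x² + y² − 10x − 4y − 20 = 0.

4√13

Centre (5, 2), r² = 49. |PO|² = (−1)² + (−16)² = 257.
Power of the point: PT² = |PO|² − r² = 208, so PT = 4√13.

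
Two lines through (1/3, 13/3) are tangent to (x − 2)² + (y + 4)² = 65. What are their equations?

A line y − (13/3) = m(x − (1/3)) is tangent when its distance from (2, −4) is √65:
(5/3m − (−25/3))² = 65(m² + 1)
56m² − 25m − 4 = 0, so m = −1/8 or m = 4/7.
Through (1/3, 13/3) these give x + 8y = 35 and 4x − 7y = −29.

x + 8y = 35 and 4x − 7y = −29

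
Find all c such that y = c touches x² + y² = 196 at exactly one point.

c = −14 or c = 14

The line touches the circle iff its distance from (0, 0) is 14:
|0·0 + 1·0 − c| / √1 = 14
|c| = 14, so c = 14 or c = −14.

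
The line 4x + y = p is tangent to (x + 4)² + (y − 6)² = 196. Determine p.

For a tangent, require d(centre, line) = r = 14.
|4·(−4) + 1·6 − p| / √17 = 14
|p − (−10)| = 14√17.

p = −10 ± 14√17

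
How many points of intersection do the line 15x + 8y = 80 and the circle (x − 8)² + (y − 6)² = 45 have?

Substituting the line into the circle gives 289x² − 1984x + 2240 = 0.
Δ = 3936256 − 2589440 = 1346816.
Two real roots: the line is a secant.

2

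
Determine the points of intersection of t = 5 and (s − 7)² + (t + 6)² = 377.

Substitute t = 5:
s² − 14s − 207 = 0
s = 23 or s = −9, giving (23, 5) and (−9, 5).

(−9, 5) and (23, 5)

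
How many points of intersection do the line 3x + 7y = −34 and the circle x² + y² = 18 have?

0

Substituting the line into the circle gives 58x² + 204x + 274 = 0.
Discriminant = (204)² − 4·58·(274) = −21952 < 0.
No real roots: the line does not meet the circle.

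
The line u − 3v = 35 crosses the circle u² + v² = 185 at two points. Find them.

(−4, −13) and (11, −8)

From the line, v = (−35 + u)/3. Substituting:
10u² − 70u − 440 = 0  ⟹  u² − 7u − 44 = 0
u = 11 or u = −4, giving (11, −8) and (−4, −13).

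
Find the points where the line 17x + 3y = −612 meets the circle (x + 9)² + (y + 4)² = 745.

(−36, 0) and (−33, −17)

Express y = (−612 − 17x)/3 and substitute into the circle:
298x² + 20562x + 354024 = 0  ⟹  x² + 69x + 1188 = 0
x = −33 or x = −36, giving (−33, −17) and (−36, 0).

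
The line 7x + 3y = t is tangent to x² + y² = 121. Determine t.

For a tangent, require d(centre, line) = r = 11.
|7·0 + 3·0 − t| / √58 = 11
|t| = 11√58.

t = ±11√58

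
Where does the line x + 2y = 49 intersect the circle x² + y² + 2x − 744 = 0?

Substitute y = (49 − x)/2:
5x² − 90x − 575 = 0  ⟹  x² − 18x − 115 = 0
x = 23 or x = −5, giving (23, 13) and (−5, 27).

(−5, 27) and (23, 13)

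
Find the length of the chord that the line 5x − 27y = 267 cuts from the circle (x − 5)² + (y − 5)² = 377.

√754

The distance from (5, 5) to the line is 377/√754, and r² = 377.
Chord = 2√(r² − d²) = 2·√(377/2) = √754.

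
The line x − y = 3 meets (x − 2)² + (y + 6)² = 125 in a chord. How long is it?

15√2

Centre (2, −6), r² = 125. Perpendicular distance d from centre to line = |5| / √2 = 5/√2.
Chord = 2√(r² − d²) = 2·√(225/2) = 15√2.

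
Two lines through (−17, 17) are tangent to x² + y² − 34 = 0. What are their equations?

Write the tangent as mx − y + (17 − m·(−17)) = 0 and set its distance from the centre to √34:
(17m − (−17))² = 34(m² + 1)
15m² + 34m + 15 = 0, so m = −5/3 or m = −3/5.
Through (−17, 17) these give 5x + 3y = −34 and 3x + 5y = 34.

5x + 3y = −34 and 3x + 5y = 34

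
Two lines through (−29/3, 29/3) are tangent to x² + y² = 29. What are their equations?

2x + 5y = 29 and 5x + 2y = −29

Write the tangent as mx − y + (29/3 − m·(−29/3)) = 0 and set its distance from the centre to √29:
(29/3m − (−29/3))² = 29(m² + 1)
10m² + 29m + 10 = 0, so m = −2/5 or m = −5/2.
With m = −2/5: 2x + 5y = 29. With m = −5/2: 5x + 2y = −29.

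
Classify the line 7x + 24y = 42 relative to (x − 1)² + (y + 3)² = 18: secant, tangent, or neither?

neither

Substituting the line into the circle gives 625x² − 2748x + 3204 = 0.
Discriminant = (−2748)² − 4·625·(3204) = −458496 < 0.
No real roots: the line does not meet the circle.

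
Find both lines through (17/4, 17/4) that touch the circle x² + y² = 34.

3x + 5y = 34 and 5x + 3y = 34

A line y − (17/4) = m(x − (17/4)) is tangent when its distance from (0, 0) is √34:
[m·(−17/4) − (−17/4)]² = 34(m² + 1)
15m² + 34m + 15 = 0, so m = −3/5 or m = −5/3.
Through (17/4, 17/4) these give 3x + 5y = 34 and 5x + 3y = 34.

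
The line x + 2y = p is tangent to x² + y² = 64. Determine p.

p = ±8√5

Tangency holds when the distance from the centre (0, 0) to the line equals the radius 8:
|1·0 + 2·0 − p| / √5 = 8
|p| = 8√5.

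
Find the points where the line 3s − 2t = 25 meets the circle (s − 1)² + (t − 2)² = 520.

Substitute t = (−25 + 3s)/2:
13s² − 182s − 1235 = 0  ⟹  s² − 14s − 95 = 0
s = 19 or s = −5, giving (19, 16) and (−5, −20).

(−5, −20) and (19, 16)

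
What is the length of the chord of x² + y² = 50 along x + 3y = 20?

Substitute y = (20 − x)/3:
10x² − 40x − 50 = 0  ⟹  x² − 4x − 5 = 0
x = 5 or x = −1, giving (5, 5) and (−1, 7).
|(5, 5) − (−1, 7)| = √((6)² + (−2)²) = 2√10.

2√10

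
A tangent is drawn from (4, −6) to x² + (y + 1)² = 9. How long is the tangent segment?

4√2

With centre O = (0, −1), |OP|² = 41 and r² = 9.
The tangent meets the radius at right angles, so tangent² = |PO|² − r² = 41 − 9 = 32.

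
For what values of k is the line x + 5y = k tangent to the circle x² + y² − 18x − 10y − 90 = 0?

For a tangent, require d(centre, line) = r = 14.
|1·9 + 5·5 − k| / √26 = 14
|k − (34)| = 14√26.

k = 34 ± 14√26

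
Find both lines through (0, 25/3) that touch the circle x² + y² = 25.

Let a tangent through (0, 25/3) have slope m. Its distance from (0, 0) must equal 5:
(0m − (−25/3))² = 25(m² + 1)
9m² − 16 = 0, so m = 4/3 or m = −4/3.
With m = 4/3: 4x − 3y = −25. With m = −4/3: 4x + 3y = 25.

4x − 3y = −25 and 4x + 3y = 25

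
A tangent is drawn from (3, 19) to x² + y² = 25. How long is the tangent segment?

Centre (0, 0), r² = 25. |PO|² = (3)² + (19)² = 370.
By the tangent–radius right angle, tangent length = √(|PO|² − r²) = √345.

√345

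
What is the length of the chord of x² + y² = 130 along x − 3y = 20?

The distance from (0, 0) to the line is 20/√10, and r² = 130.
Chord = 2√(r² − d²) = 2·√(90) = 6√10.

6√10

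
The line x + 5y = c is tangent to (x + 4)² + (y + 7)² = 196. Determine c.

Tangency holds when the distance from the centre (−4, −7) to the line equals the radius 14:
|1·(−4) + 5·(−7) − c| / √26 = 14
|c − (−39)| = 14√26.

c = −39 ± 14√26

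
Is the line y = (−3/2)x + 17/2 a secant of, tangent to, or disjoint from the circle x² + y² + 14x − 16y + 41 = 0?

Centre (−7, 8), r² = 72. Distance² from centre to line = (−22)²/13 = 484/13.
Since d² < r², the line cuts the circle twice.

secant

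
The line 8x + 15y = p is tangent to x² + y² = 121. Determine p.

For a tangent, require d(centre, line) = r = 11.
|8·0 + 15·0 − p| / √289 = 11
|p| = 11·17, so p = 187 or p = −187.

p = −187 or p = 187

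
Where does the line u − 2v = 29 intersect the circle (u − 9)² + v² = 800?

Substitute v = (−29 + u)/2:
5u² − 130u − 2035 = 0  ⟹  u² − 26u − 407 = 0
u = 37 or u = −11, giving (37, 4) and (−11, −20).

(−11, −20) and (37, 4)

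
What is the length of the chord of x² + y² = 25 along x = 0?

Centre (0, 0), r² = 25. Perpendicular distance d from centre to line = |0| / √1 = 0.
Chord = 2√(r² − d²) = 2·√(25) = 10.

10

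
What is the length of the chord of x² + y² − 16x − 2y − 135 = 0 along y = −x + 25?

12√2

Centre (8, 1), r² = 200. Perpendicular distance d from centre to line = |−16| / √2 = 16/√2.
Half the chord is √(r² − d²) = √(72), so the full chord is 12√2.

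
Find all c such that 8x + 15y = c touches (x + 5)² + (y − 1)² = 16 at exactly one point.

The line touches the circle iff its distance from (−5, 1) is 4:
|8·(−5) + 15·1 − c| / √289 = 4
|c − (−25)| = 4·17, so c = 43 or c = −93.

c = −93 or c = 43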